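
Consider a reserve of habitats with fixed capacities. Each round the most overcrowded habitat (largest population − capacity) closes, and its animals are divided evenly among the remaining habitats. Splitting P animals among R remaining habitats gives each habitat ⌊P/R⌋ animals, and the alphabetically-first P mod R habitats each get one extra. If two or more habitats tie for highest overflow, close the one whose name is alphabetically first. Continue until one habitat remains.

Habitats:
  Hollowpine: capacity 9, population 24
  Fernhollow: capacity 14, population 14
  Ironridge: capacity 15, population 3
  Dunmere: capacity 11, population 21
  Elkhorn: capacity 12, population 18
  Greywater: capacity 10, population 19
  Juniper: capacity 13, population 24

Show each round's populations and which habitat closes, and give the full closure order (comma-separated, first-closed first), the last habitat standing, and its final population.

Round 1: Dunmere=21 Elkhorn=18 Fernhollow=14 Greywater=19 Hollowpine=24 Ironridge=3 Juniper=24 → close Hollowpine (overflow 15)
  24÷6 = 4 each, +1 to first 0
Round 2: Dunmere=25 Elkhorn=22 Fernhollow=18 Greywater=23 Ironridge=7 Juniper=28 → close Juniper (overflow 15)
  28÷5 = 5 each, +1 to first 3
Round 3: Dunmere=31 Elkhorn=28 Fernhollow=24 Greywater=28 Ironridge=12 → close Dunmere (overflow 20)
  31÷4 = 7 each, +1 to first 3
Round 4: Elkhorn=36 Fernhollow=32 Greywater=36 Ironridge=19 → close Greywater (overflow 26)
  36÷3 = 12 each, +1 to first 0
Round 5: Elkhorn=48 Fernhollow=44 Ironridge=31 → close Elkhorn (overflow 36)
  48÷2 = 24 each, +1 to first 0
Round 6: Fernhollow=68 Ironridge=55 → close Fernhollow (overflow 54)
  68÷1 = 68 each, +1 to first 0

Closure order: Hollowpine, Juniper, Dunmere, Greywater, Elkhorn, Fernhollow
Last habitat: Ironridge with 123 animals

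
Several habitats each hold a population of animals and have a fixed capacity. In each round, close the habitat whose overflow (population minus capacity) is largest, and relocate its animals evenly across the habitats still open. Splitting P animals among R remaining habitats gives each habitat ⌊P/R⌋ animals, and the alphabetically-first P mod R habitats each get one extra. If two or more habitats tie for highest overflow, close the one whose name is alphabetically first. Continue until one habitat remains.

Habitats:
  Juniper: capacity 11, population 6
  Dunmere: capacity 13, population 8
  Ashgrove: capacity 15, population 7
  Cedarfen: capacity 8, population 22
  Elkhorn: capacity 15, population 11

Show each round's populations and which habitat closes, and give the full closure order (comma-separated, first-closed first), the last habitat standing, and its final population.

Closure order: Cedarfen, Dunmere, Elkhorn, Ashgrove
Last habitat: Juniper with 54 animals

Round 1: Ashgrove=7 Cedarfen=22 Dunmere=8 Elkhorn=11 Juniper=6 → close Cedarfen (overflow 14)
  22÷4 = 5 each, +1 to first 2
Round 2: Ashgrove=13 Dunmere=14 Elkhorn=16 Juniper=11 → close Dunmere (overflow 1)
  14÷3 = 4 each, +1 to first 2
Round 3: Ashgrove=18 Elkhorn=21 Juniper=15 → close Elkhorn (overflow 6)
  21÷2 = 10 each, +1 to first 1
Round 4: Ashgrove=29 Juniper=25 → close Ashgrove (overflow 14)
  29÷1 = 29 each, +1 to first 0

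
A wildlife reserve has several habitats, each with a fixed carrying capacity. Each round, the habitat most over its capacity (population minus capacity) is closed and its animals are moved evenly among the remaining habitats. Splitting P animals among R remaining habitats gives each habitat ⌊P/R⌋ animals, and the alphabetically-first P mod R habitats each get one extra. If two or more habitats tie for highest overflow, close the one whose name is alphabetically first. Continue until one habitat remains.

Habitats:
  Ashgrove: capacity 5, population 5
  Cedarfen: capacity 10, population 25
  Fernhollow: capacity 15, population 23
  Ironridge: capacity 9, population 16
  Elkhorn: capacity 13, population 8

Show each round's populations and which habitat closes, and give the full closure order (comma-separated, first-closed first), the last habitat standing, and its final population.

Round 1: Ashgrove=5 Cedarfen=25 Elkhorn=8 Fernhollow=23 Ironridge=16 → close Cedarfen (overflow 15)
  25÷4 = 6 each, +1 to first 1
Round 2: Ashgrove=12 Elkhorn=14 Fernhollow=29 Ironridge=22 → close Fernhollow (overflow 14)
  29÷3 = 9 each, +1 to first 2
Round 3: Ashgrove=22 Elkhorn=24 Ironridge=31 → close Ironridge (overflow 22)
  31÷2 = 15 each, +1 to first 1
Round 4: Ashgrove=38 Elkhorn=39 → close Ashgrove (overflow 33)
  38÷1 = 38 each, +1 to first 0

Closure order: Cedarfen, Fernhollow, Ironridge, Ashgrove
Last habitat: Elkhorn with 77 animals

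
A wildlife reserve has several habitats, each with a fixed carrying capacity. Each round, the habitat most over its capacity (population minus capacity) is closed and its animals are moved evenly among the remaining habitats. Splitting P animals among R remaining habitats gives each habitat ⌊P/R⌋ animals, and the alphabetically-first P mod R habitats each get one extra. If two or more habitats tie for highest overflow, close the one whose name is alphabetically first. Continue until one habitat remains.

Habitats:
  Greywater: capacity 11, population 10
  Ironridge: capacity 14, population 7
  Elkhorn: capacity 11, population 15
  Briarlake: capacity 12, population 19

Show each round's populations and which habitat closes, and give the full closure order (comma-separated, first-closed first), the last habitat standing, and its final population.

Round 1: Briarlake=19 Elkhorn=15 Greywater=10 Ironridge=7 → close Briarlake (overflow 7)
  19÷3 = 6 each, +1 to first 1
Round 2: Elkhorn=22 Greywater=16 Ironridge=13 → close Elkhorn (overflow 11)
  22÷2 = 11 each, +1 to first 0
Round 3: Greywater=27 Ironridge=24 → close Greywater (overflow 16)
  27÷1 = 27 each, +1 to first 0

Closure order: Briarlake, Elkhorn, Greywater
Last habitat: Ironridge with 51 animals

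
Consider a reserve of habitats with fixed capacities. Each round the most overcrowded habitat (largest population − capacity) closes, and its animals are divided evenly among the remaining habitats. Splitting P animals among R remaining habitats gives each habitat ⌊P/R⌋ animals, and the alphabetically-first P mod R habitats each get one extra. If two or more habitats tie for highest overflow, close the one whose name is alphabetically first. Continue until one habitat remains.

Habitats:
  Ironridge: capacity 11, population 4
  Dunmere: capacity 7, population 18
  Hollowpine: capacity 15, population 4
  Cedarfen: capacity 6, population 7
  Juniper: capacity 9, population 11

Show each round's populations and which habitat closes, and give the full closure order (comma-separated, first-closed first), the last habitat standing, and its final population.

Closure order: Dunmere, Cedarfen, Juniper, Ironridge
Last habitat: Hollowpine with 44 animals

Round 1: Cedarfen=7 Dunmere=18 Hollowpine=4 Ironridge=4 Juniper=11 → close Dunmere (overflow 11)
  18÷4 = 4 each, +1 to first 2
Round 2: Cedarfen=12 Hollowpine=9 Ironridge=8 Juniper=15 → close Cedarfen (overflow 6)
  12÷3 = 4 each, +1 to first 0
Round 3: Hollowpine=13 Ironridge=12 Juniper=19 → close Juniper (overflow 10)
  19÷2 = 9 each, +1 to first 1
Round 4: Hollowpine=23 Ironridge=21 → close Ironridge (overflow 10)
  21÷1 = 21 each, +1 to first 0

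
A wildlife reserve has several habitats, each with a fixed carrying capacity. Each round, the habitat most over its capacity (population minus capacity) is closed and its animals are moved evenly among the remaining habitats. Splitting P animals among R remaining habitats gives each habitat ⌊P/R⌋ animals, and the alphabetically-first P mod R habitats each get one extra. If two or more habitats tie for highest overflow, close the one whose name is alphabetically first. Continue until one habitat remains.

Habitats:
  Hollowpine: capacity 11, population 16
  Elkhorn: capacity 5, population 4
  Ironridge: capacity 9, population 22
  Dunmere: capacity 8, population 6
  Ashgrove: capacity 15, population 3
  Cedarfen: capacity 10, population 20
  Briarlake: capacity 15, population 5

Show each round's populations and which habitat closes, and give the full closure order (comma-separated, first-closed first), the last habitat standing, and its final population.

Closure order: Ironridge, Cedarfen, Hollowpine, Dunmere, Elkhorn, Briarlake
Last habitat: Ashgrove with 76 animals

Round 1: Ashgrove=3 Briarlake=5 Cedarfen=20 Dunmere=6 Elkhorn=4 Hollowpine=16 Ironridge=22 → close Ironridge (overflow 13)
  22÷6 = 3 each, +1 to first 4
Round 2: Ashgrove=7 Briarlake=9 Cedarfen=24 Dunmere=10 Elkhorn=7 Hollowpine=19 → close Cedarfen (overflow 14)
  24÷5 = 4 each, +1 to first 4
Round 3: Ashgrove=12 Briarlake=14 Dunmere=15 Elkhorn=12 Hollowpine=23 → close Hollowpine (overflow 12)
  23÷4 = 5 each, +1 to first 3
Round 4: Ashgrove=18 Briarlake=20 Dunmere=21 Elkhorn=17 → close Dunmere (overflow 13)
  21÷3 = 7 each, +1 to first 0
Round 5: Ashgrove=25 Briarlake=27 Elkhorn=24 → close Elkhorn (overflow 19)
  24÷2 = 12 each, +1 to first 0
Round 6: Ashgrove=37 Briarlake=39 → close Briarlake (overflow 24)
  39÷1 = 39 each, +1 to first 0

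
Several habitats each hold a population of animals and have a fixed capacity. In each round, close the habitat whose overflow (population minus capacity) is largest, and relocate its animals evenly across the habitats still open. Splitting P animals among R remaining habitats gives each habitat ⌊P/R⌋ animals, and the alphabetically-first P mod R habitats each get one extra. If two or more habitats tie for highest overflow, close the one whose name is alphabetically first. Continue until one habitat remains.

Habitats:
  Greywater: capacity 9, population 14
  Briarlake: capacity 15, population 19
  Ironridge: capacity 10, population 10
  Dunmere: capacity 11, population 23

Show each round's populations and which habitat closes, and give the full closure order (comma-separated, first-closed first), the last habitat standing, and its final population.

Closure order: Dunmere, Greywater, Briarlake
Last habitat: Ironridge with 66 animals

Round 1: Briarlake=19 Dunmere=23 Greywater=14 Ironridge=10 → close Dunmere (overflow 12)
  23÷3 = 7 each, +1 to first 2
Round 2: Briarlake=27 Greywater=22 Ironridge=17 → close Greywater (overflow 13)
  22÷2 = 11 each, +1 to first 0
Round 3: Briarlake=38 Ironridge=28 → close Briarlake (overflow 23)
  38÷1 = 38 each, +1 to first 0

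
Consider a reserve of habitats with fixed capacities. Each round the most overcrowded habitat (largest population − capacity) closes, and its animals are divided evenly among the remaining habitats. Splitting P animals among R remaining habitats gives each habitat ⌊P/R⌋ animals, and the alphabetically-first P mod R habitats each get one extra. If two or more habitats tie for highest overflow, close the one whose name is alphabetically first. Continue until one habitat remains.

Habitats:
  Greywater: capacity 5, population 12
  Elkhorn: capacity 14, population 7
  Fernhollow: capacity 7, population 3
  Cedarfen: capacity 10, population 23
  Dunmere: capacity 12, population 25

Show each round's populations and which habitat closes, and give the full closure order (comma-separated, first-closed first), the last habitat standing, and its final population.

Round 1: Cedarfen=23 Dunmere=25 Elkhorn=7 Fernhollow=3 Greywater=12 → close Cedarfen (overflow 13)
  23÷4 = 5 each, +1 to first 3
Round 2: Dunmere=31 Elkhorn=13 Fernhollow=9 Greywater=17 → close Dunmere (overflow 19)
  31÷3 = 10 each, +1 to first 1
Round 3: Elkhorn=24 Fernhollow=19 Greywater=27 → close Greywater (overflow 22)
  27÷2 = 13 each, +1 to first 1
Round 4: Elkhorn=38 Fernhollow=32 → close Fernhollow (overflow 25)
  32÷1 = 32 each, +1 to first 0

Closure order: Cedarfen, Dunmere, Greywater, Fernhollow
Last habitat: Elkhorn with 70 animals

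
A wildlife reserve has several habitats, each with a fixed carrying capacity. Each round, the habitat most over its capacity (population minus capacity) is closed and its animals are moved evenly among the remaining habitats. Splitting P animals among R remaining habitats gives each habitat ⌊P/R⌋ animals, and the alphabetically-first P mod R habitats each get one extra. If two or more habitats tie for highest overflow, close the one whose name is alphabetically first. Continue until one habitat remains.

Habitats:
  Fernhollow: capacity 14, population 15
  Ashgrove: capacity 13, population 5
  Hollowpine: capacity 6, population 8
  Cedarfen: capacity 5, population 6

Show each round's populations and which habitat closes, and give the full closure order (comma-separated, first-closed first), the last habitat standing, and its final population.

Round 1: Ashgrove=5 Cedarfen=6 Fernhollow=15 Hollowpine=8 → close Hollowpine (overflow 2)
  8÷3 = 2 each, +1 to first 2
Round 2: Ashgrove=8 Cedarfen=9 Fernhollow=17 → close Cedarfen (overflow 4)
  9÷2 = 4 each, +1 to first 1
Round 3: Ashgrove=13 Fernhollow=21 → close Fernhollow (overflow 7)
  21÷1 = 21 each, +1 to first 0

Closure order: Hollowpine, Cedarfen, Fernhollow
Last habitat: Ashgrove with 34 animals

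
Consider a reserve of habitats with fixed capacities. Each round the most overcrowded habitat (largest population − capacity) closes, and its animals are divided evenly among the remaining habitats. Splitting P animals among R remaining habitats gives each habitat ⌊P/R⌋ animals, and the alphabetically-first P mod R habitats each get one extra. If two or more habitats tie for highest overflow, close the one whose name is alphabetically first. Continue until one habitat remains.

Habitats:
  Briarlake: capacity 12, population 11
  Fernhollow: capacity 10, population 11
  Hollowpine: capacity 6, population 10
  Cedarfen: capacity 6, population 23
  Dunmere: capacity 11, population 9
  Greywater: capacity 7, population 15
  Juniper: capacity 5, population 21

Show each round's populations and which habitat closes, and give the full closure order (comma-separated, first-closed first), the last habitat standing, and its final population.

Closure order: Cedarfen, Juniper, Greywater, Hollowpine, Fernhollow, Briarlake
Last habitat: Dunmere with 100 animals

Round 1: Briarlake=11 Cedarfen=23 Dunmere=9 Fernhollow=11 Greywater=15 Hollowpine=10 Juniper=21 → close Cedarfen (overflow 17)
  23÷6 = 3 each, +1 to first 5
Round 2: Briarlake=15 Dunmere=13 Fernhollow=15 Greywater=19 Hollowpine=14 Juniper=24 → close Juniper (overflow 19)
  24÷5 = 4 each, +1 to first 4
Round 3: Briarlake=20 Dunmere=18 Fernhollow=20 Greywater=24 Hollowpine=18 → close Greywater (overflow 17)
  24÷4 = 6 each, +1 to first 0
Round 4: Briarlake=26 Dunmere=24 Fernhollow=26 Hollowpine=24 → close Hollowpine (overflow 18)
  24÷3 = 8 each, +1 to first 0
Round 5: Briarlake=34 Dunmere=32 Fernhollow=34 → close Fernhollow (overflow 24)
  34÷2 = 17 each, +1 to first 0
Round 6: Briarlake=51 Dunmere=49 → close Briarlake (overflow 39)
  51÷1 = 51 each, +1 to first 0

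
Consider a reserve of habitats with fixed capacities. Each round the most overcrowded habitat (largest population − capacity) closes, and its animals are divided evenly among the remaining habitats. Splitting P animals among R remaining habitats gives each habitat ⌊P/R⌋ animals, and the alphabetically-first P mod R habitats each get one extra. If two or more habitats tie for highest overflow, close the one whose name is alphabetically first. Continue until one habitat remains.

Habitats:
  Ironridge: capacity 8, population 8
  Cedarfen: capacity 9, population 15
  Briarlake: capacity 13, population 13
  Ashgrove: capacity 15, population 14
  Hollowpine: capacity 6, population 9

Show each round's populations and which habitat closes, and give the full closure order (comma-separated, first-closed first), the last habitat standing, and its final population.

Closure order: Cedarfen, Hollowpine, Ashgrove, Briarlake
Last habitat: Ironridge with 59 animals

Round 1: Ashgrove=14 Briarlake=13 Cedarfen=15 Hollowpine=9 Ironridge=8 → close Cedarfen (overflow 6)
  15÷4 = 3 each, +1 to first 3
Round 2: Ashgrove=18 Briarlake=17 Hollowpine=13 Ironridge=11 → close Hollowpine (overflow 7)
  13÷3 = 4 each, +1 to first 1
Round 3: Ashgrove=23 Briarlake=21 Ironridge=15 → close Ashgrove (overflow 8)
  23÷2 = 11 each, +1 to first 1
Round 4: Briarlake=33 Ironridge=26 → close Briarlake (overflow 20)
  33÷1 = 33 each, +1 to first 0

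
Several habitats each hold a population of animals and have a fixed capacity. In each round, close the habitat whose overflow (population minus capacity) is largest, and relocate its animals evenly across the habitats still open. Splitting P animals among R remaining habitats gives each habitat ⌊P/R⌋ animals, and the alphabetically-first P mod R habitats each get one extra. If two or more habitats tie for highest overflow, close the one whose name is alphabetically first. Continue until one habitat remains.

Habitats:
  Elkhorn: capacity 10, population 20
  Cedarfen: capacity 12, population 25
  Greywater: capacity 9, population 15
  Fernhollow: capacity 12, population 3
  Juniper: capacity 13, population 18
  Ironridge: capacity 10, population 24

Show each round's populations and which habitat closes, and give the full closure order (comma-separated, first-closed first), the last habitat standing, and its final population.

Round 1: Cedarfen=25 Elkhorn=20 Fernhollow=3 Greywater=15 Ironridge=24 Juniper=18 → close Ironridge (overflow 14)
  24÷5 = 4 each, +1 to first 4
Round 2: Cedarfen=30 Elkhorn=25 Fernhollow=8 Greywater=20 Juniper=22 → close Cedarfen (overflow 18)
  30÷4 = 7 each, +1 to first 2
Round 3: Elkhorn=33 Fernhollow=16 Greywater=27 Juniper=29 → close Elkhorn (overflow 23)
  33÷3 = 11 each, +1 to first 0
Round 4: Fernhollow=27 Greywater=38 Juniper=40 → close Greywater (overflow 29)
  38÷2 = 19 each, +1 to first 0
Round 5: Fernhollow=46 Juniper=59 → close Juniper (overflow 46)
  59÷1 = 59 each, +1 to first 0

Closure order: Ironridge, Cedarfen, Elkhorn, Greywater, Juniper
Last habitat: Fernhollow with 105 animals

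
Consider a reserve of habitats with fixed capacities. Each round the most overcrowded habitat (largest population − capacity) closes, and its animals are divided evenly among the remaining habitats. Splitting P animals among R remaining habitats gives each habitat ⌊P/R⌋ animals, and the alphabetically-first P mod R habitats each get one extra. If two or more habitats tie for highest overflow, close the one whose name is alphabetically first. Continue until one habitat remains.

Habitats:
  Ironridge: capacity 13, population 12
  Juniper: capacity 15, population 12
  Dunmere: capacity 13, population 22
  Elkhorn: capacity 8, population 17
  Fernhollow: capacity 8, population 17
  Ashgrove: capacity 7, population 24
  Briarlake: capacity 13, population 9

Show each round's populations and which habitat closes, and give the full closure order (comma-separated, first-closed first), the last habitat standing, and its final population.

Closure order: Ashgrove, Dunmere, Elkhorn, Fernhollow, Ironridge, Briarlake
Last habitat: Juniper with 113 animals

Round 1: Ashgrove=24 Briarlake=9 Dunmere=22 Elkhorn=17 Fernhollow=17 Ironridge=12 Juniper=12 → close Ashgrove (overflow 17)
  24÷6 = 4 each, +1 to first 0
Round 2: Briarlake=13 Dunmere=26 Elkhorn=21 Fernhollow=21 Ironridge=16 Juniper=16 → close Dunmere (overflow 13)
  26÷5 = 5 each, +1 to first 1
Round 3: Briarlake=19 Elkhorn=26 Fernhollow=26 Ironridge=21 Juniper=21 → close Elkhorn (overflow 18)
  26÷4 = 6 each, +1 to first 2
Round 4: Briarlake=26 Fernhollow=33 Ironridge=27 Juniper=27 → close Fernhollow (overflow 25)
  33÷3 = 11 each, +1 to first 0
Round 5: Briarlake=37 Ironridge=38 Juniper=38 → close Ironridge (overflow 25)
  38÷2 = 19 each, +1 to first 0
Round 6: Briarlake=56 Juniper=57 → close Briarlake (overflow 43)
  56÷1 = 56 each, +1 to first 0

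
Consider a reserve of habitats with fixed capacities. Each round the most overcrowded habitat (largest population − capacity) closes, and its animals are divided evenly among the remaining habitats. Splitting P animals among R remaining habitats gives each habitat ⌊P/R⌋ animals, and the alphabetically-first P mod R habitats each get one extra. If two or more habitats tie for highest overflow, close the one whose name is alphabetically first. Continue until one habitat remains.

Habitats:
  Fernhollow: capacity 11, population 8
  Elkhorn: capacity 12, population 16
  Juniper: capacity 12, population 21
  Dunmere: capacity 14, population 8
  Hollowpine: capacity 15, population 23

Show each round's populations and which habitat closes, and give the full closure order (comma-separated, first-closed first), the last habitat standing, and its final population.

Closure order: Juniper, Hollowpine, Elkhorn, Fernhollow
Last habitat: Dunmere with 76 animals

Round 1: Dunmere=8 Elkhorn=16 Fernhollow=8 Hollowpine=23 Juniper=21 → close Juniper (overflow 9)
  21÷4 = 5 each, +1 to first 1
Round 2: Dunmere=14 Elkhorn=21 Fernhollow=13 Hollowpine=28 → close Hollowpine (overflow 13)
  28÷3 = 9 each, +1 to first 1
Round 3: Dunmere=24 Elkhorn=30 Fernhollow=22 → close Elkhorn (overflow 18)
  30÷2 = 15 each, +1 to first 0
Round 4: Dunmere=39 Fernhollow=37 → close Fernhollow (overflow 26)
  37÷1 = 37 each, +1 to first 0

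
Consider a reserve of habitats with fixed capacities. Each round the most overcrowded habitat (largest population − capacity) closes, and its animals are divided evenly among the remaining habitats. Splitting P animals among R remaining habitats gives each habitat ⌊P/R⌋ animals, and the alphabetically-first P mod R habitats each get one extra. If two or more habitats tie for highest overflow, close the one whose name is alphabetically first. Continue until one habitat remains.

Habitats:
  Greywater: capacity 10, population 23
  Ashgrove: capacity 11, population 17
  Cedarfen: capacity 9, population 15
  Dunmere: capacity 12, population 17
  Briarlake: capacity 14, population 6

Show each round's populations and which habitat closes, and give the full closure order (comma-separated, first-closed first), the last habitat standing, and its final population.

Round 1: Ashgrove=17 Briarlake=6 Cedarfen=15 Dunmere=17 Greywater=23 → close Greywater (overflow 13)
  23÷4 = 5 each, +1 to first 3
Round 2: Ashgrove=23 Briarlake=12 Cedarfen=21 Dunmere=22 → close Ashgrove (overflow 12)
  23÷3 = 7 each, +1 to first 2
Round 3: Briarlake=20 Cedarfen=29 Dunmere=29 → close Cedarfen (overflow 20)
  29÷2 = 14 each, +1 to first 1
Round 4: Briarlake=35 Dunmere=43 → close Dunmere (overflow 31)
  43÷1 = 43 each, +1 to first 0

Closure order: Greywater, Ashgrove, Cedarfen, Dunmere
Last habitat: Briarlake with 78 animals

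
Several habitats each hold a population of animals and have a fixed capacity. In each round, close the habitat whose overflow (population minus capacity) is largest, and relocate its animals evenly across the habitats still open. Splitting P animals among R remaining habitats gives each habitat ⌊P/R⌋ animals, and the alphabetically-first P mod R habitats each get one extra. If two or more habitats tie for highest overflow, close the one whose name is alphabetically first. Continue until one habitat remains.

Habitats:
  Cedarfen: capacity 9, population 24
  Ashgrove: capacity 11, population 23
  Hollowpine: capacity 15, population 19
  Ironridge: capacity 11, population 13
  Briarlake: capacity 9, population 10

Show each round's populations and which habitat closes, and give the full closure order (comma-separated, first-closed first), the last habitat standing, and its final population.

Round 1: Ashgrove=23 Briarlake=10 Cedarfen=24 Hollowpine=19 Ironridge=13 → close Cedarfen (overflow 15)
  24÷4 = 6 each, +1 to first 0
Round 2: Ashgrove=29 Briarlake=16 Hollowpine=25 Ironridge=19 → close Ashgrove (overflow 18)
  29÷3 = 9 each, +1 to first 2
Round 3: Briarlake=26 Hollowpine=35 Ironridge=28 → close Hollowpine (overflow 20)
  35÷2 = 17 each, +1 to first 1
Round 4: Briarlake=44 Ironridge=45 → close Briarlake (overflow 35)
  44÷1 = 44 each, +1 to first 0

Closure order: Cedarfen, Ashgrove, Hollowpine, Briarlake
Last habitat: Ironridge with 89 animals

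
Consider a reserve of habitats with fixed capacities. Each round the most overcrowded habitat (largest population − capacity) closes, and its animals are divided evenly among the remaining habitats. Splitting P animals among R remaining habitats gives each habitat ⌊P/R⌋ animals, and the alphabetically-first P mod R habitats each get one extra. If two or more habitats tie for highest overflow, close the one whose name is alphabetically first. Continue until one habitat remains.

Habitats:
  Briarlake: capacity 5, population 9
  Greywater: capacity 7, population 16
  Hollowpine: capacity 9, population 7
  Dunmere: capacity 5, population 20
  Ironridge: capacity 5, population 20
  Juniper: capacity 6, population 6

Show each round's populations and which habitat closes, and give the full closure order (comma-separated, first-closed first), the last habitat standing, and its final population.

Round 1: Briarlake=9 Dunmere=20 Greywater=16 Hollowpine=7 Ironridge=20 Juniper=6 → close Dunmere (overflow 15)
  20÷5 = 4 each, +1 to first 0
Round 2: Briarlake=13 Greywater=20 Hollowpine=11 Ironridge=24 Juniper=10 → close Ironridge (overflow 19)
  24÷4 = 6 each, +1 to first 0
Round 3: Briarlake=19 Greywater=26 Hollowpine=17 Juniper=16 → close Greywater (overflow 19)
  26÷3 = 8 each, +1 to first 2
Round 4: Briarlake=28 Hollowpine=26 Juniper=24 → close Briarlake (overflow 23)
  28÷2 = 14 each, +1 to first 0
Round 5: Hollowpine=40 Juniper=38 → close Juniper (overflow 32)
  38÷1 = 38 each, +1 to first 0

Closure order: Dunmere, Ironridge, Greywater, Briarlake, Juniper
Last habitat: Hollowpine with 78 animals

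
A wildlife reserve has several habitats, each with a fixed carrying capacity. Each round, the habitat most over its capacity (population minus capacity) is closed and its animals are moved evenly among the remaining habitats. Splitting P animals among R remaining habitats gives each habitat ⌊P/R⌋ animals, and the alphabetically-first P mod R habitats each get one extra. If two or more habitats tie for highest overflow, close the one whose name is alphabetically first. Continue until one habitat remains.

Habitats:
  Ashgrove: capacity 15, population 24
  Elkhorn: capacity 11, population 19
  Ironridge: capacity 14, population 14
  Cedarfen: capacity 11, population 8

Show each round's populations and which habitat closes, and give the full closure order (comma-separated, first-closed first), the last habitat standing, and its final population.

Closure order: Ashgrove, Elkhorn, Ironridge
Last habitat: Cedarfen with 65 animals

Round 1: Ashgrove=24 Cedarfen=8 Elkhorn=19 Ironridge=14 → close Ashgrove (overflow 9)
  24÷3 = 8 each, +1 to first 0
Round 2: Cedarfen=16 Elkhorn=27 Ironridge=22 → close Elkhorn (overflow 16)
  27÷2 = 13 each, +1 to first 1
Round 3: Cedarfen=30 Ironridge=35 → close Ironridge (overflow 21)
  35÷1 = 35 each, +1 to first 0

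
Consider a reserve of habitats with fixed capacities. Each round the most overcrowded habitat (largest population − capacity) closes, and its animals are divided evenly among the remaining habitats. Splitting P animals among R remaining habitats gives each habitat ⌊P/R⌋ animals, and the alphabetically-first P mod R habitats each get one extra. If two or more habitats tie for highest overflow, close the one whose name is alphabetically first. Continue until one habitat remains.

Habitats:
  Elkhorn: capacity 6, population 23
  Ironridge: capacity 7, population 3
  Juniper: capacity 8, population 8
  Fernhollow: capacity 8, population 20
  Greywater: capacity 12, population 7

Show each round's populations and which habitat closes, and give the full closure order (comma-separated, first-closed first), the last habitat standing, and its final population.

Closure order: Elkhorn, Fernhollow, Juniper, Greywater
Last habitat: Ironridge with 61 animals

Round 1: Elkhorn=23 Fernhollow=20 Greywater=7 Ironridge=3 Juniper=8 → close Elkhorn (overflow 17)
  23÷4 = 5 each, +1 to first 3
Round 2: Fernhollow=26 Greywater=13 Ironridge=9 Juniper=13 → close Fernhollow (overflow 18)
  26÷3 = 8 each, +1 to first 2
Round 3: Greywater=22 Ironridge=18 Juniper=21 → close Juniper (overflow 13)
  21÷2 = 10 each, +1 to first 1
Round 4: Greywater=33 Ironridge=28 → close Greywater (overflow 21)
  33÷1 = 33 each, +1 to first 0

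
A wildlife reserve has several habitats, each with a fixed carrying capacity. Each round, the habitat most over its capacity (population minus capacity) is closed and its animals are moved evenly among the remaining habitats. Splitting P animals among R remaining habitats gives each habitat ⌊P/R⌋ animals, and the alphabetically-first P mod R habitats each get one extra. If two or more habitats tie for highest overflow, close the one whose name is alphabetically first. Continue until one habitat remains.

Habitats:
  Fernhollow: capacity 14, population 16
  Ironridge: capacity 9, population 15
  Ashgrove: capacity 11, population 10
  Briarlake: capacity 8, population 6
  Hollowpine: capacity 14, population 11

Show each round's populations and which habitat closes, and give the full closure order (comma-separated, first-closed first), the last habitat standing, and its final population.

Round 1: Ashgrove=10 Briarlake=6 Fernhollow=16 Hollowpine=11 Ironridge=15 → close Ironridge (overflow 6)
  15÷4 = 3 each, +1 to first 3
Round 2: Ashgrove=14 Briarlake=10 Fernhollow=20 Hollowpine=14 → close Fernhollow (overflow 6)
  20÷3 = 6 each, +1 to first 2
Round 3: Ashgrove=21 Briarlake=17 Hollowpine=20 → close Ashgrove (overflow 10)
  21÷2 = 10 each, +1 to first 1
Round 4: Briarlake=28 Hollowpine=30 → close Briarlake (overflow 20)
  28÷1 = 28 each, +1 to first 0

Closure order: Ironridge, Fernhollow, Ashgrove, Briarlake
Last habitat: Hollowpine with 58 animals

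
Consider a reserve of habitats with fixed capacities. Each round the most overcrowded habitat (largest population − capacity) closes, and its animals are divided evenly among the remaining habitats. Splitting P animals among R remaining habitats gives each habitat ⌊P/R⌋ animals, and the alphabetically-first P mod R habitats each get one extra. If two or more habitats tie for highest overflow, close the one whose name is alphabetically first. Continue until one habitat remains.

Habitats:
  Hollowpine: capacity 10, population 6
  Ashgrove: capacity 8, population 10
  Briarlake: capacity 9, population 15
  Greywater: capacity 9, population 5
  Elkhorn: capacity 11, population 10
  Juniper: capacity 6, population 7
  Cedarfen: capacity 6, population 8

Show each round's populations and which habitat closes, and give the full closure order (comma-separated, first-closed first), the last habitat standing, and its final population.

Closure order: Briarlake, Ashgrove, Cedarfen, Elkhorn, Juniper, Greywater
Last habitat: Hollowpine with 61 animals

Round 1: Ashgrove=10 Briarlake=15 Cedarfen=8 Elkhorn=10 Greywater=5 Hollowpine=6 Juniper=7 → close Briarlake (overflow 6)
  15÷6 = 2 each, +1 to first 3
Round 2: Ashgrove=13 Cedarfen=11 Elkhorn=13 Greywater=7 Hollowpine=8 Juniper=9 → close Ashgrove (overflow 5)
  13÷5 = 2 each, +1 to first 3
Round 3: Cedarfen=14 Elkhorn=16 Greywater=10 Hollowpine=10 Juniper=11 → close Cedarfen (overflow 8)
  14÷4 = 3 each, +1 to first 2
Round 4: Elkhorn=20 Greywater=14 Hollowpine=13 Juniper=14 → close Elkhorn (overflow 9)
  20÷3 = 6 each, +1 to first 2
Round 5: Greywater=21 Hollowpine=20 Juniper=20 → close Juniper (overflow 14)
  20÷2 = 10 each, +1 to first 0
Round 6: Greywater=31 Hollowpine=30 → close Greywater (overflow 22)
  31÷1 = 31 each, +1 to first 0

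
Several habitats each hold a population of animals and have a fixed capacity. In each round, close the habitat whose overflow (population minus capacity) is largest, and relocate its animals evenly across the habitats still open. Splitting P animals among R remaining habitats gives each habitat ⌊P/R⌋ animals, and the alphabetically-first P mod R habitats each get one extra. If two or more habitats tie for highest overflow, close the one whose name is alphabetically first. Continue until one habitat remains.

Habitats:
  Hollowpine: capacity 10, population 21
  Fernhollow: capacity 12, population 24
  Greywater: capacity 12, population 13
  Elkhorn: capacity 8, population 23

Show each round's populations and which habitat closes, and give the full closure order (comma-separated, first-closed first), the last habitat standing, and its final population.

Round 1: Elkhorn=23 Fernhollow=24 Greywater=13 Hollowpine=21 → close Elkhorn (overflow 15)
  23÷3 = 7 each, +1 to first 2
Round 2: Fernhollow=32 Greywater=21 Hollowpine=28 → close Fernhollow (overflow 20)
  32÷2 = 16 each, +1 to first 0
Round 3: Greywater=37 Hollowpine=44 → close Hollowpine (overflow 34)
  44÷1 = 44 each, +1 to first 0

Closure order: Elkhorn, Fernhollow, Hollowpine
Last habitat: Greywater with 81 animals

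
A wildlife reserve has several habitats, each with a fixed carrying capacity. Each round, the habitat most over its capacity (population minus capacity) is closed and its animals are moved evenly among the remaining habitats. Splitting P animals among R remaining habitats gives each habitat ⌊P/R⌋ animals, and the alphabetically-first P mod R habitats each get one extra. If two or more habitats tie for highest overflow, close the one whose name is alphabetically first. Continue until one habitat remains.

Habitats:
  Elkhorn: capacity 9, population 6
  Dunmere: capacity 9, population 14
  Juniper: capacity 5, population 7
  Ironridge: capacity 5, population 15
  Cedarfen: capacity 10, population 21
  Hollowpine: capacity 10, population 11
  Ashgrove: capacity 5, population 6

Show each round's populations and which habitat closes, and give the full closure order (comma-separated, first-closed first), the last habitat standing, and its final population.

Round 1: Ashgrove=6 Cedarfen=21 Dunmere=14 Elkhorn=6 Hollowpine=11 Ironridge=15 Juniper=7 → close Cedarfen (overflow 11)
  21÷6 = 3 each, +1 to first 3
Round 2: Ashgrove=10 Dunmere=18 Elkhorn=10 Hollowpine=14 Ironridge=18 Juniper=10 → close Ironridge (overflow 13)
  18÷5 = 3 each, +1 to first 3
Round 3: Ashgrove=14 Dunmere=22 Elkhorn=14 Hollowpine=17 Juniper=13 → close Dunmere (overflow 13)
  22÷4 = 5 each, +1 to first 2
Round 4: Ashgrove=20 Elkhorn=20 Hollowpine=22 Juniper=18 → close Ashgrove (overflow 15)
  20÷3 = 6 each, +1 to first 2
Round 5: Elkhorn=27 Hollowpine=29 Juniper=24 → close Hollowpine (overflow 19)
  29÷2 = 14 each, +1 to first 1
Round 6: Elkhorn=42 Juniper=38 → close Elkhorn (overflow 33)
  42÷1 = 42 each, +1 to first 0

Closure order: Cedarfen, Ironridge, Dunmere, Ashgrove, Hollowpine, Elkhorn
Last habitat: Juniper with 80 animals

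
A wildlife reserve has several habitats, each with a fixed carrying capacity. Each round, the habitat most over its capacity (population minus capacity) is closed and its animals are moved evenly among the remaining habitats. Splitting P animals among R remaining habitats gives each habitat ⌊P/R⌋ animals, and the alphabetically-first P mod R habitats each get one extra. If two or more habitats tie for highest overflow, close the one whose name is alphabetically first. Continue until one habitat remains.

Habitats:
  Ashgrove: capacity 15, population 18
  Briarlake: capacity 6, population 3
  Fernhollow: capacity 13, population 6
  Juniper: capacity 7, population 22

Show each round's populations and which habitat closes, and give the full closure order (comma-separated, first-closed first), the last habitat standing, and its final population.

Closure order: Juniper, Ashgrove, Briarlake
Last habitat: Fernhollow with 49 animals

Round 1: Ashgrove=18 Briarlake=3 Fernhollow=6 Juniper=22 → close Juniper (overflow 15)
  22÷3 = 7 each, +1 to first 1
Round 2: Ashgrove=26 Briarlake=10 Fernhollow=13 → close Ashgrove (overflow 11)
  26÷2 = 13 each, +1 to first 0
Round 3: Briarlake=23 Fernhollow=26 → close Briarlake (overflow 17)
  23÷1 = 23 each, +1 to first 0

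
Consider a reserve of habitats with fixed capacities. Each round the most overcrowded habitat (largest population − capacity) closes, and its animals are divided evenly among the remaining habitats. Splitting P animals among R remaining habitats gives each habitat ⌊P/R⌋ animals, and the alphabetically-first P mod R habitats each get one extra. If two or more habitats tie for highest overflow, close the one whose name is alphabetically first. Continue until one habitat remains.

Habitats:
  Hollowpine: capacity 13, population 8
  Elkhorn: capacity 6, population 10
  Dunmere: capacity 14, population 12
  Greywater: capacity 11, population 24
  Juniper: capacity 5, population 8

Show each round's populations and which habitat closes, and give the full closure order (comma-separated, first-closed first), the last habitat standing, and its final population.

Round 1: Dunmere=12 Elkhorn=10 Greywater=24 Hollowpine=8 Juniper=8 → close Greywater (overflow 13)
  24÷4 = 6 each, +1 to first 0
Round 2: Dunmere=18 Elkhorn=16 Hollowpine=14 Juniper=14 → close Elkhorn (overflow 10)
  16÷3 = 5 each, +1 to first 1
Round 3: Dunmere=24 Hollowpine=19 Juniper=19 → close Juniper (overflow 14)
  19÷2 = 9 each, +1 to first 1
Round 4: Dunmere=34 Hollowpine=28 → close Dunmere (overflow 20)
  34÷1 = 34 each, +1 to first 0

Closure order: Greywater, Elkhorn, Juniper, Dunmere
Last habitat: Hollowpine with 62 animals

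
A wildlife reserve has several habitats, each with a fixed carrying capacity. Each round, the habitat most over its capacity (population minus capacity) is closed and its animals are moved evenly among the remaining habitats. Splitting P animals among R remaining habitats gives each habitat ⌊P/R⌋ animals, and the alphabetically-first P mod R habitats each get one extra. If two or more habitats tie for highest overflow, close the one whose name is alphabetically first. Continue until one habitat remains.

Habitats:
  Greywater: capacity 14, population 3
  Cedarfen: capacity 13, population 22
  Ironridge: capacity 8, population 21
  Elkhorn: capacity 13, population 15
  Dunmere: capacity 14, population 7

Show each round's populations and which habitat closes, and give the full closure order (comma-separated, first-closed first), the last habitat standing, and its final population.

Round 1: Cedarfen=22 Dunmere=7 Elkhorn=15 Greywater=3 Ironridge=21 → close Ironridge (overflow 13)
  21÷4 = 5 each, +1 to first 1
Round 2: Cedarfen=28 Dunmere=12 Elkhorn=20 Greywater=8 → close Cedarfen (overflow 15)
  28÷3 = 9 each, +1 to first 1
Round 3: Dunmere=22 Elkhorn=29 Greywater=17 → close Elkhorn (overflow 16)
  29÷2 = 14 each, +1 to first 1
Round 4: Dunmere=37 Greywater=31 → close Dunmere (overflow 23)
  37÷1 = 37 each, +1 to first 0

Closure order: Ironridge, Cedarfen, Elkhorn, Dunmere
Last habitat: Greywater with 68 animals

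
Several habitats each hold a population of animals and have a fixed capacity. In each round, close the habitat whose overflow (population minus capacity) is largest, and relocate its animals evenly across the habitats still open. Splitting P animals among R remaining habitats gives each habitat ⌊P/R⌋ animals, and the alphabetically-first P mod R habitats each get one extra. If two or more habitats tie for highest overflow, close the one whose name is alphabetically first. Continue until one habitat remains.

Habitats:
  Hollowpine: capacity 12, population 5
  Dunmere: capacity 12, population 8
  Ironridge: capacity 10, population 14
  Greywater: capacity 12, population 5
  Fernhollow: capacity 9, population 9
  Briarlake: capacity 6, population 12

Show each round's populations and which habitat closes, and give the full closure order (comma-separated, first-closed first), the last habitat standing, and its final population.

Closure order: Briarlake, Ironridge, Fernhollow, Dunmere, Greywater
Last habitat: Hollowpine with 53 animals

Round 1: Briarlake=12 Dunmere=8 Fernhollow=9 Greywater=5 Hollowpine=5 Ironridge=14 → close Briarlake (overflow 6)
  12÷5 = 2 each, +1 to first 2
Round 2: Dunmere=11 Fernhollow=12 Greywater=7 Hollowpine=7 Ironridge=16 → close Ironridge (overflow 6)
  16÷4 = 4 each, +1 to first 0
Round 3: Dunmere=15 Fernhollow=16 Greywater=11 Hollowpine=11 → close Fernhollow (overflow 7)
  16÷3 = 5 each, +1 to first 1
Round 4: Dunmere=21 Greywater=16 Hollowpine=16 → close Dunmere (overflow 9)
  21÷2 = 10 each, +1 to first 1
Round 5: Greywater=27 Hollowpine=26 → close Greywater (overflow 15)
  27÷1 = 27 each, +1 to first 0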